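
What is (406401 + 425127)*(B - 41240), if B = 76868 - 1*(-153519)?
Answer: 157281026616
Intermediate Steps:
B = 230387 (B = 76868 + 153519 = 230387)
(406401 + 425127)*(B - 41240) = (406401 + 425127)*(230387 - 41240) = 831528*189147 = 157281026616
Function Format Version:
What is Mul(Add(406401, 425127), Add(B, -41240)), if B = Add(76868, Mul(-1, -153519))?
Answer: 157281026616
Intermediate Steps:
B = 230387 (B = Add(76868, 153519) = 230387)
Mul(Add(406401, 425127), Add(B, -41240)) = Mul(Add(406401, 425127), Add(230387, -41240)) = Mul(831528, 189147) = 157281026616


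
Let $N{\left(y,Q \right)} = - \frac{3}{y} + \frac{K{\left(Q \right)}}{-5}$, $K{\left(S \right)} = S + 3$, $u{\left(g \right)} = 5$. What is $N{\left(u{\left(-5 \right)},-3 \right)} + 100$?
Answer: $\frac{497}{5} \approx 99.4$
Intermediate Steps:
$K{\left(S \right)} = 3 + S$
$N{\left(y,Q \right)} = - \frac{3}{5} - \frac{3}{y} - \frac{Q}{5}$ ($N{\left(y,Q \right)} = - \frac{3}{y} + \frac{3 + Q}{-5} = - \frac{3}{y} + \left(3 + Q\right) \left(- \frac{1}{5}\right) = - \frac{3}{y} - \left(\frac{3}{5} + \frac{Q}{5}\right) = - \frac{3}{5} - \frac{3}{y} - \frac{Q}{5}$)
$N{\left(u{\left(-5 \right)},-3 \right)} + 100 = \frac{-15 + 5 \left(-3 - -3\right)}{5 \cdot 5} + 100 = \frac{1}{5} \cdot \frac{1}{5} \left(-15 + 5 \left(-3 + 3\right)\right) + 100 = \frac{1}{5} \cdot \frac{1}{5} \left(-15 + 5 \cdot 0\right) + 100 = \frac{1}{5} \cdot \frac{1}{5} \left(-15 + 0\right) + 100 = \frac{1}{5} \cdot \frac{1}{5} \left(-15\right) + 100 = - \frac{3}{5} + 100 = \frac{497}{5}$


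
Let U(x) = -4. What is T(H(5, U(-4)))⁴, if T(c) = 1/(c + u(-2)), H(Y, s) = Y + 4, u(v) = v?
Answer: 1/2401 ≈ 0.00041649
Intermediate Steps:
H(Y, s) = 4 + Y
T(c) = 1/(-2 + c) (T(c) = 1/(c - 2) = 1/(-2 + c))
T(H(5, U(-4)))⁴ = (1/(-2 + (4 + 5)))⁴ = (1/(-2 + 9))⁴ = (1/7)⁴ = (⅐)⁴ = 1/2401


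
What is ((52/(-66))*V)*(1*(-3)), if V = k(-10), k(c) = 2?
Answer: 52/11 ≈ 4.7273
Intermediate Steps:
V = 2
((52/(-66))*V)*(1*(-3)) = ((52/(-66))*2)*(1*(-3)) = ((52*(-1/66))*2)*(-3) = -26/33*2*(-3) = -52/33*(-3) = 52/11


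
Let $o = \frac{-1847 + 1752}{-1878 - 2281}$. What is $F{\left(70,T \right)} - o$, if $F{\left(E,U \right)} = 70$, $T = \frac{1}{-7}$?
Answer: $\frac{291035}{4159} \approx 69.977$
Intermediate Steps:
$T = - \frac{1}{7} \approx -0.14286$
$o = \frac{95}{4159}$ ($o = - \frac{95}{-4159} = \left(-95\right) \left(- \frac{1}{4159}\right) = \frac{95}{4159} \approx 0.022842$)
$F{\left(70,T \right)} - o = 70 - \frac{95}{4159} = \frac{291035}{4159}$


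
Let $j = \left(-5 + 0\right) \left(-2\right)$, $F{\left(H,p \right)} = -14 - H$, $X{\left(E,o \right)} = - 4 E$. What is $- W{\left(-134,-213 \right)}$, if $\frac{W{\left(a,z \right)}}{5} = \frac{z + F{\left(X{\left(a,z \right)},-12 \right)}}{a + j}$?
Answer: $- \frac{3815}{124} \approx -30.766$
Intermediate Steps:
$j = 10$ ($j = \left(-5\right) \left(-2\right) = 10$)
$W{\left(a,z \right)} = \frac{5 \left(-14 + z + 4 a\right)}{10 + a}$ ($W{\left(a,z \right)} = 5 \frac{z - \left(14 - 4 a\right)}{a + 10} = 5 \frac{z + \left(-14 + 4 a\right)}{10 + a} = 5 \frac{-14 + z + 4 a}{10 + a} = \frac{5 \left(-14 + z + 4 a\right)}{10 + a}$)
$- W{\left(-134,-213 \right)} = - \frac{5 \left(-14 - 213 + 4 \left(-134\right)\right)}{10 - 134} = - \frac{5 \left(-14 - 213 - 536\right)}{-124} = - \frac{5 \left(-1\right) \left(-763\right)}{124} = \left(-1\right) \frac{3815}{124} = - \frac{3815}{124}$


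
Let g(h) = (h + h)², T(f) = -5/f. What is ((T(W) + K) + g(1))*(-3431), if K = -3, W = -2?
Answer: -24017/2 ≈ -12009.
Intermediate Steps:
g(h) = 4*h² (g(h) = (2*h)² = 4*h²)
((T(W) + K) + g(1))*(-3431) = ((-5/(-2) - 3) + 4*1²)*(-3431) = ((-5*(-½) - 3) + 4*1)*(-3431) = ((5/2 - 3) + 4)*(-3431) = (-½ + 4)*(-3431) = (7/2)*(-3431) = -24017/2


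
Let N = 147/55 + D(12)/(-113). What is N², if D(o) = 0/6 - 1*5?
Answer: 285136996/38626225 ≈ 7.3820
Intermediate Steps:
D(o) = -5 (D(o) = 0*(⅙) - 5 = 0 - 5 = -5)
N = 16886/6215 (N = 147/55 - 5/(-113) = 147*(1/55) - 5*(-1/113) = 147/55 + 5/113 = 16886/6215 ≈ 2.7170)
N² = (16886/6215)² = 285136996/38626225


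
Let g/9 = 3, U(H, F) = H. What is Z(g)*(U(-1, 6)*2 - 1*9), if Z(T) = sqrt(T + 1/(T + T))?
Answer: -11*sqrt(8754)/18 ≈ -57.177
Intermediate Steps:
g = 27 (g = 9*3 = 27)
Z(T) = sqrt(T + 1/(2*T))
Z(g)*(U(-1, 6)*2 - 1*9) = (sqrt(2/27 + 4*27)/2)*(-1*2 - 1*9) = (sqrt(2*(1/27) + 108)/2)*(-2 - 9) = (sqrt(2/27 + 108)/2)*(-11) = (sqrt(2918/27)/2)*(-11) = ((sqrt(8754)/9)/2)*(-11) = (sqrt(8754)/18)*(-11) = -11*sqrt(8754)/18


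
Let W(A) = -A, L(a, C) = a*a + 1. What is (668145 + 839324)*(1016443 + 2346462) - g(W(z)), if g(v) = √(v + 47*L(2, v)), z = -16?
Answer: 5069475037445 - √251 ≈ 5.0695e+12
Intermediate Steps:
L(a, C) = 1 + a² (L(a, C) = a² + 1 = 1 + a²)
g(v) = √(235 + v) (g(v) = √(v + 47*(1 + 2²)) = √(v + 47*(1 + 4)) = √(v + 47*5) = √(v + 235) = √(235 + v))
(668145 + 839324)*(1016443 + 2346462) - g(W(z)) = (668145 + 839324)*(1016443 + 2346462) - √(235 - 1*(-16)) = 1507469*3362905 - √(235 + 16) = 5069475037445 - √251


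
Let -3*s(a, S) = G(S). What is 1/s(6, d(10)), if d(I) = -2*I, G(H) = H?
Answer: 3/20 ≈ 0.15000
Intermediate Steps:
s(a, S) = -S/3
1/s(6, d(10)) = 1/(-(-2)*10/3) = 1/(-⅓*(-20)) = 1/(20/3) = 3/20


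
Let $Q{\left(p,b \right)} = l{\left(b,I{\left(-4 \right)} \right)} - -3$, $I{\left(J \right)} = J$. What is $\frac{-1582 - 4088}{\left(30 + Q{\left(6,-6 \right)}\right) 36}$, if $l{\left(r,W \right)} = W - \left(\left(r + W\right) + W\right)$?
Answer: $- \frac{315}{86} \approx -3.6628$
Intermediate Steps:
$l{\left(r,W \right)} = - W - r$ ($l{\left(r,W \right)} = W - \left(\left(W + r\right) + W\right) = W - \left(r + 2 W\right) = - W - r$)
$Q{\left(p,b \right)} = 7 - b$ ($Q{\left(p,b \right)} = \left(\left(-1\right) \left(-4\right) - b\right) - -3 = \left(4 - b\right) + 3 = 7 - b$)
$\frac{-1582 - 4088}{\left(30 + Q{\left(6,-6 \right)}\right) 36} = \frac{-1582 - 4088}{\left(30 + \left(7 - -6\right)\right) 36} = \frac{-1582 - 4088}{\left(30 + \left(7 + 6\right)\right) 36} = - \frac{5670}{\left(30 + 13\right) 36} = - \frac{5670}{43 \cdot 36} = - \frac{5670}{1548} = \left(-5670\right) \frac{1}{1548} = - \frac{315}{86}$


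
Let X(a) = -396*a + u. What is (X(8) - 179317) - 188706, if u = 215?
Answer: -370976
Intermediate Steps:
X(a) = 215 - 396*a (X(a) = -396*a + 215 = 215 - 396*a)
(X(8) - 179317) - 188706 = ((215 - 396*8) - 179317) - 188706 = ((215 - 3168) - 179317) - 188706 = (-2953 - 179317) - 188706 = -182270 - 188706 = -370976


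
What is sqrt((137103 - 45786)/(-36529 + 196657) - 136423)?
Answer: I*sqrt(6072924129906)/6672 ≈ 369.35*I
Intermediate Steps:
sqrt((137103 - 45786)/(-36529 + 196657) - 136423) = sqrt(91317/160128 - 136423) = sqrt(91317*(1/160128) - 136423) = sqrt(30439/53376 - 136423) = sqrt(-7281683609/53376) = I*sqrt(6072924129906)/6672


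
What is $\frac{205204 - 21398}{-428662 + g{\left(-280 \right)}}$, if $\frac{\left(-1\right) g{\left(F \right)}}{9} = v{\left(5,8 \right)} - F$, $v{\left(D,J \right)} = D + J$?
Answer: $- \frac{183806}{431299} \approx -0.42617$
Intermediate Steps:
$g{\left(F \right)} = -117 + 9 F$ ($g{\left(F \right)} = - 9 \left(\left(5 + 8\right) - F\right) = - 9 \left(13 - F\right) = -117 + 9 F$)
$\frac{205204 - 21398}{-428662 + g{\left(-280 \right)}} = \frac{205204 - 21398}{-428662 + \left(-117 + 9 \left(-280\right)\right)} = \frac{183806}{-428662 - 2637} = \frac{183806}{-431299} = 183806 \left(- \frac{1}{431299}\right) = - \frac{183806}{431299}$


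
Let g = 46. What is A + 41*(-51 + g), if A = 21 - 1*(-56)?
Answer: -128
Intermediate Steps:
A = 77 (A = 21 + 56 = 77)
A + 41*(-51 + g) = 77 + 41*(-51 + 46) = 77 + 41*(-5) = 77 - 205 = -128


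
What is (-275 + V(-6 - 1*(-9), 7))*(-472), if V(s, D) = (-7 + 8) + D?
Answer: 126024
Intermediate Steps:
V(s, D) = 1 + D
(-275 + V(-6 - 1*(-9), 7))*(-472) = (-275 + (1 + 7))*(-472) = (-275 + 8)*(-472) = -267*(-472) = 126024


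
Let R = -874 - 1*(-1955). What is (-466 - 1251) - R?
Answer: -2798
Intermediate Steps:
R = 1081 (R = -874 + 1955 = 1081)
(-466 - 1251) - R = (-466 - 1251) - 1*1081 = -1717 - 1081 = -2798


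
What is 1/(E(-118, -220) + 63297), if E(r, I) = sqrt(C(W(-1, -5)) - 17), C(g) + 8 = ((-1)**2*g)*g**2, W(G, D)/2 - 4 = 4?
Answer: 21099/1335502046 - sqrt(4071)/4006506138 ≈ 1.5783e-5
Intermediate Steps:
W(G, D) = 16 (W(G, D) = 8 + 2*4 = 8 + 8 = 16)
C(g) = -8 + g**3 (C(g) = -8 + ((-1)**2*g)*g**2 = -8 + (1*g)*g**2 = -8 + g*g**2 = -8 + g**3)
E(r, I) = sqrt(4071) (E(r, I) = sqrt((-8 + 16**3) - 17) = sqrt((-8 + 4096) - 17) = sqrt(4088 - 17) = sqrt(4071))
1/(E(-118, -220) + 63297) = 1/(sqrt(4071) + 63297) = 1/(63297 + sqrt(4071))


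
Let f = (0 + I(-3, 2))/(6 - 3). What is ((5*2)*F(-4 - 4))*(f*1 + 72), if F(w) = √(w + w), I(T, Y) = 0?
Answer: 2880*I ≈ 2880.0*I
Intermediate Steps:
F(w) = √2*√w (F(w) = √(2*w) = √2*√w)
f = 0 (f = (0 + 0)/(6 - 3) = 0/3 = 0*(⅓) = 0)
((5*2)*F(-4 - 4))*(f*1 + 72) = ((5*2)*(√2*√(-4 - 4)))*(0*1 + 72) = (10*(√2*√(-8)))*(0 + 72) = (10*(√2*(2*I*√2)))*72 = (10*(4*I))*72 = (40*I)*72 = 2880*I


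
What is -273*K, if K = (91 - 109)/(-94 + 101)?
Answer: 702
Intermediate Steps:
K = -18/7 ≈ -2.5714
-273*K = -273*(-18/7) = 702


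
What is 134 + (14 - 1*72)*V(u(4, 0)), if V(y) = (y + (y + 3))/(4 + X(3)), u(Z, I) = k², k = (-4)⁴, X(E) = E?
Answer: -1085916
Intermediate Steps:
k = 256
u(Z, I) = 65536 (u(Z, I) = 256² = 65536)
V(y) = 3/7 + 2*y/7 (V(y) = (y + (y + 3))/(4 + 3) = (y + (3 + y))/7 = (3 + 2*y)*(⅐) = 3/7 + 2*y/7)
134 + (14 - 1*72)*V(u(4, 0)) = 134 + (14 - 1*72)*(3/7 + (2/7)*65536) = 134 + (14 - 72)*(3/7 + 131072/7) = 134 - 58*18725 = 134 - 1086050 = -1085916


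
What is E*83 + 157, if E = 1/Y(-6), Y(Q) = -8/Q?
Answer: 877/4 ≈ 219.25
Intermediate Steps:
E = 3/4 (E = 1/(-8/(-6)) = 1/(-8*(-1/6)) = 1/(4/3) = 3/4 ≈ 0.75000)
E*83 + 157 = (3/4)*83 + 157 = 249/4 + 157 = 877/4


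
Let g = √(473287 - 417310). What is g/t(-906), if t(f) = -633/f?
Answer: 302*√55977/211 ≈ 338.63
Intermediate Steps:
g = √55977 ≈ 236.59
g/t(-906) = √55977/((-633/(-906))) = √55977/((-633*(-1/906))) = √55977/(211/302) = √55977*(302/211) = 302*√55977/211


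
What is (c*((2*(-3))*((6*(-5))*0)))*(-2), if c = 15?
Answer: 0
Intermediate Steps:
(c*((2*(-3))*((6*(-5))*0)))*(-2) = (15*((2*(-3))*((6*(-5))*0)))*(-2) = (15*(-(-180)*0))*(-2) = (15*(-6*0))*(-2) = (15*0)*(-2) = 0*(-2) = 0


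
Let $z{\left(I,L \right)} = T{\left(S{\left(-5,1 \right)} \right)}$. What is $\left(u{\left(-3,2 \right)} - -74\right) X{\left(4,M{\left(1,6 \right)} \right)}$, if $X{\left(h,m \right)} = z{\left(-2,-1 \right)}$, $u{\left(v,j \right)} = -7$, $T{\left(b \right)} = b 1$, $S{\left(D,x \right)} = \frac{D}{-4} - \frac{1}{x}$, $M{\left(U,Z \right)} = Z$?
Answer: $\frac{67}{4} \approx 16.75$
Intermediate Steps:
$S{\left(D,x \right)} = - \frac{1}{x} - \frac{D}{4}$ ($S{\left(D,x \right)} = D \left(- \frac{1}{4}\right) - \frac{1}{x} = - \frac{D}{4} - \frac{1}{x} = - \frac{1}{x} - \frac{D}{4}$)
$T{\left(b \right)} = b$
$z{\left(I,L \right)} = \frac{1}{4}$ ($z{\left(I,L \right)} = - 1^{-1} - - \frac{5}{4} = \left(-1\right) 1 + \frac{5}{4} = -1 + \frac{5}{4} = \frac{1}{4}$)
$X{\left(h,m \right)} = \frac{1}{4}$
$\left(u{\left(-3,2 \right)} - -74\right) X{\left(4,M{\left(1,6 \right)} \right)} = \left(-7 - -74\right) \frac{1}{4} = \left(-7 + 74\right) \frac{1}{4} = 67 \cdot \frac{1}{4} = \frac{67}{4}$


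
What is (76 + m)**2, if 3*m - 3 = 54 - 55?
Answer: 52900/9 ≈ 5877.8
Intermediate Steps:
m = 2/3 (m = 1 + (54 - 55)/3 = 1 + (1/3)*(-1) = 1 - 1/3 = 2/3 ≈ 0.66667)
(76 + m)**2 = (76 + 2/3)**2 = (230/3)**2 = 52900/9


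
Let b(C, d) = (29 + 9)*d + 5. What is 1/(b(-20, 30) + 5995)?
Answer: 1/7140 ≈ 0.00014006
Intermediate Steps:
b(C, d) = 5 + 38*d (b(C, d) = 38*d + 5 = 5 + 38*d)
1/(b(-20, 30) + 5995) = 1/((5 + 38*30) + 5995) = 1/((5 + 1140) + 5995) = 1/(1145 + 5995) = 1/7140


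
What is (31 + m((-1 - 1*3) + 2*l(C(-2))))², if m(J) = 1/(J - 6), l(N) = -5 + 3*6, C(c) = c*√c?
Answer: 247009/256 ≈ 964.88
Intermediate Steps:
C(c) = c^(3/2)
l(N) = 13 (l(N) = -5 + 18 = 13)
m(J) = 1/(-6 + J)
(31 + m((-1 - 1*3) + 2*l(C(-2))))² = (31 + 1/(-6 + ((-1 - 1*3) + 2*13)))² = (31 + 1/(-6 + ((-1 - 3) + 26)))² = (31 + 1/(-6 + (-4 + 26)))² = (31 + 1/(-6 + 22))² = (31 + 1/16)² = (497/16)² = 247009/256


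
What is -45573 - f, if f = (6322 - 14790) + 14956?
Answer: -52061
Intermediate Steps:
f = 6488 (f = -8468 + 14956 = 6488)
-45573 - f = -45573 - 1*6488 = -45573 - 6488 = -52061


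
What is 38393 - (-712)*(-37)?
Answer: 12049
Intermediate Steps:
38393 - (-712)*(-37) = 38393 - 1*26344 = 38393 - 26344 = 12049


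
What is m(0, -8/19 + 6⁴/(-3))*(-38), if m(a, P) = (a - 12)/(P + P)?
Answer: -1083/2054 ≈ -0.52726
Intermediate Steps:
m(a, P) = (-12 + a)/(2*P) (m(a, P) = (-12 + a)/((2*P)) = (-12 + a)*(1/(2*P)) = (-12 + a)/(2*P))
m(0, -8/19 + 6⁴/(-3))*(-38) = ((-12 + 0)/(2*(-8/19 + 6⁴/(-3))))*(-38) = ((½)*(-12)/(-8*1/19 + 1296*(-⅓)))*(-38) = ((½)*(-12)/(-8/19 - 432))*(-38) = ((½)*(-12)/(-8216/19))*(-38) = ((½)*(-19/8216)*(-12))*(-38) = (57/4108)*(-38) = -1083/2054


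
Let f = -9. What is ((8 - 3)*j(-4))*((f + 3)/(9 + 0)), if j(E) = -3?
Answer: 10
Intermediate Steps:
((8 - 3)*j(-4))*((f + 3)/(9 + 0)) = ((8 - 3)*(-3))*((-9 + 3)/(9 + 0)) = (5*(-3))*(-6/9) = -(-90)/9 = -15*(-2/3) = 10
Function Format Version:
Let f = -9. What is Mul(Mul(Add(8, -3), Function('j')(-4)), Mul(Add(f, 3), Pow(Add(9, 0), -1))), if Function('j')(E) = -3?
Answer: 10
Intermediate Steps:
Mul(Mul(Add(8, -3), Function('j')(-4)), Mul(Add(f, 3), Pow(Add(9, 0), -1))) = Mul(Mul(Add(8, -3), -3), Mul(Add(-9, 3), Pow(Add(9, 0), -1))) = Mul(Mul(5, -3), Mul(-6, Pow(9, -1))) = Mul(-15, Mul(-6, Rational(1, 9))) = Mul(-15, Rational(-2, 3)) = 10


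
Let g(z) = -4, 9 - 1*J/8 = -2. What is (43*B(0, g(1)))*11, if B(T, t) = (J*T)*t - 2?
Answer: -946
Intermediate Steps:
J = 88 (J = 72 - 8*(-2) = 72 + 16 = 88)
B(T, t) = -2 + 88*T*t (B(T, t) = (88*T)*t - 2 = 88*T*t - 2 = -2 + 88*T*t)
(43*B(0, g(1)))*11 = (43*(-2 + 88*0*(-4)))*11 = (43*(-2 + 0))*11 = (43*(-2))*11 = -86*11 = -946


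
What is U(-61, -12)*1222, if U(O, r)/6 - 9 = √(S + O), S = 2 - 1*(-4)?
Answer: 65988 + 7332*I*√55 ≈ 65988.0 + 54376.0*I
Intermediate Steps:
S = 6 (S = 2 + 4 = 6)
U(O, r) = 54 + 6*√(6 + O)
U(-61, -12)*1222 = (54 + 6*√(6 - 61))*1222 = (54 + 6*√(-55))*1222 = (54 + 6*(I*√55))*1222 = (54 + 6*I*√55)*1222 = 65988 + 7332*I*√55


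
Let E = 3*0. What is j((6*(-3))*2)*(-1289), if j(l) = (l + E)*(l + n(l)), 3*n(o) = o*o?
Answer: 18375984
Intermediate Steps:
n(o) = o²/3 (n(o) = (o*o)/3 = o²/3)
E = 0
j(l) = l*(l + l²/3) (j(l) = (l + 0)*(l + l²/3) = l*(l + l²/3))
j((6*(-3))*2)*(-1289) = (((6*(-3))*2)²*(3 + (6*(-3))*2)/3)*(-1289) = ((-18*2)²*(3 - 18*2)/3)*(-1289) = ((⅓)*(-36)²*(3 - 36))*(-1289) = ((⅓)*1296*(-33))*(-1289) = -14256*(-1289) = 18375984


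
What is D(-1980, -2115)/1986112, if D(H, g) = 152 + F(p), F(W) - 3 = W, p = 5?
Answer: 5/62066 ≈ 8.0559e-5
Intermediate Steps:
F(W) = 3 + W
D(H, g) = 160 (D(H, g) = 152 + (3 + 5) = 152 + 8 = 160)
D(-1980, -2115)/1986112 = 160/1986112 = 160*(1/1986112) = 5/62066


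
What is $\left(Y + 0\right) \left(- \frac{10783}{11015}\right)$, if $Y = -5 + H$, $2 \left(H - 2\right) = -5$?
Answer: $\frac{118613}{22030} \approx 5.3842$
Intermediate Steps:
$H = - \frac{1}{2}$ ($H = 2 + \frac{1}{2} \left(-5\right) = 2 - \frac{5}{2} = - \frac{1}{2} \approx -0.5$)
$Y = - \frac{11}{2}$ ($Y = -5 - \frac{1}{2} = - \frac{11}{2} \approx -5.5$)
$\left(Y + 0\right) \left(- \frac{10783}{11015}\right) = \left(- \frac{11}{2} + 0\right) \left(- \frac{10783}{11015}\right) = - \frac{11 \left(\left(-10783\right) \frac{1}{11015}\right)}{2} = \left(- \frac{11}{2}\right) \left(- \frac{10783}{11015}\right) = \frac{118613}{22030}$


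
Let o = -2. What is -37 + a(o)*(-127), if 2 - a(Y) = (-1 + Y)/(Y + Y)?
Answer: -783/4 ≈ -195.75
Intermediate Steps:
a(Y) = 2 - (-1 + Y)/(2*Y) (a(Y) = 2 - (-1 + Y)/(Y + Y) = 2 - (-1 + Y)/(2*Y))
-37 + a(o)*(-127) = -37 + ((1/2)*(1 + 3*(-2))/(-2))*(-127) = -37 + ((1/2)*(-1/2)*(1 - 6))*(-127) = -37 + ((1/2)*(-1/2)*(-5))*(-127) = -37 + (5/4)*(-127) = -37 - 635/4 = -783/4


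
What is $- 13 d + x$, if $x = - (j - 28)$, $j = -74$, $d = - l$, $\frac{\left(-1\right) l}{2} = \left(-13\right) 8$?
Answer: $2806$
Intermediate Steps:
$l = 208$ ($l = - 2 \left(\left(-13\right) 8\right) = \left(-2\right) \left(-104\right) = 208$)
$d = -208$ ($d = \left(-1\right) 208 = -208$)
$x = 102$ ($x = - (-74 - 28) = \left(-1\right) \left(-102\right) = 102$)
$- 13 d + x = \left(-13\right) \left(-208\right) + 102 = 2704 + 102 = 2806$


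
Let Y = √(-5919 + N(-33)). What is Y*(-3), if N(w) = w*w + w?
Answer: -3*I*√4863 ≈ -209.21*I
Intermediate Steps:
N(w) = w + w² (N(w) = w² + w = w + w²)
Y = I*√4863 (Y = √(-5919 - 33*(1 - 33)) = √(-5919 - 33*(-32)) = √(-5919 + 1056) = √(-4863) = I*√4863 ≈ 69.735*I)
Y*(-3) = (I*√4863)*(-3) = -3*I*√4863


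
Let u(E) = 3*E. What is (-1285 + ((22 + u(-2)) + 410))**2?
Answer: 737881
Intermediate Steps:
(-1285 + ((22 + u(-2)) + 410))**2 = (-1285 + ((22 + 3*(-2)) + 410))**2 = (-1285 + ((22 - 6) + 410))**2 = (-1285 + (16 + 410))**2 = (-1285 + 426)**2 = (-859)**2 = 737881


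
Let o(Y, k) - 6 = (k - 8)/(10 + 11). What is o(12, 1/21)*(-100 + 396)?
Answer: 733784/441 ≈ 1663.9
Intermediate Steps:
o(Y, k) = 118/21 + k/21 (o(Y, k) = 6 + (k - 8)/(10 + 11) = 6 + (-8 + k)/21 = 6 + (-8 + k)*(1/21) = 6 + (-8/21 + k/21) = 118/21 + k/21)
o(12, 1/21)*(-100 + 396) = (118/21 + (1/21)/21)*(-100 + 396) = (118/21 + (1/21)*(1/21))*296 = (118/21 + 1/441)*296 = (2479/441)*296 = 733784/441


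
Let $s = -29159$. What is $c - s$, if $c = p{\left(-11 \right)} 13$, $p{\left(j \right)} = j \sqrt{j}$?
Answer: $29159 - 143 i \sqrt{11} \approx 29159.0 - 474.28 i$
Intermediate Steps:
$p{\left(j \right)} = j^{\frac{3}{2}}$
$c = - 143 i \sqrt{11}$ ($c = \left(-11\right)^{\frac{3}{2}} \cdot 13 = - 11 i \sqrt{11} \cdot 13 = - 143 i \sqrt{11} \approx - 474.28 i$)
$c - s = - 143 i \sqrt{11} - -29159 = - 143 i \sqrt{11} + 29159 = 29159 - 143 i \sqrt{11}$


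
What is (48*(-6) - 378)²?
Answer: 443556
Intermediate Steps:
(48*(-6) - 378)² = (-288 - 378)² = (-666)² = 443556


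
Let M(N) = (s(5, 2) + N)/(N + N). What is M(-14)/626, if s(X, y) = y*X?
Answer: 1/4382 ≈ 0.00022821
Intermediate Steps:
s(X, y) = X*y
M(N) = (10 + N)/(2*N) (M(N) = (5*2 + N)/(N + N) = (10 + N)/((2*N)) = (10 + N)*(1/(2*N)) = (10 + N)/(2*N))
M(-14)/626 = ((½)*(10 - 14)/(-14))/626 = ((½)*(-1/14)*(-4))*(1/626) = (⅐)*(1/626) = 1/4382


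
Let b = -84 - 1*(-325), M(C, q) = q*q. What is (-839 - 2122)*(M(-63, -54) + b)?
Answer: -9347877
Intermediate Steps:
M(C, q) = q²
b = 241 (b = -84 + 325 = 241)
(-839 - 2122)*(M(-63, -54) + b) = (-839 - 2122)*((-54)² + 241) = -2961*(2916 + 241) = -2961*3157 = -9347877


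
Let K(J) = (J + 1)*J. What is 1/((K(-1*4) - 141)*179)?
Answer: -1/23091 ≈ -4.3307e-5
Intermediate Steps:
K(J) = J*(1 + J) (K(J) = (1 + J)*J = J*(1 + J))
1/((K(-1*4) - 141)*179) = 1/(((-1*4)*(1 - 1*4) - 141)*179) = 1/((-4*(1 - 4) - 141)*179) = 1/((-4*(-3) - 141)*179) = 1/((12 - 141)*179) = 1/(-129*179) = 1/(-23091) = -1/23091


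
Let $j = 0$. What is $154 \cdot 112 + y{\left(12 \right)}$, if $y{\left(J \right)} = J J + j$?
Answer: $17392$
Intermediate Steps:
$y{\left(J \right)} = J^{2}$ ($y{\left(J \right)} = J J + 0 = J^{2} + 0 = J^{2}$)
$154 \cdot 112 + y{\left(12 \right)} = 154 \cdot 112 + 12^{2} = 17248 + 144 = 17392$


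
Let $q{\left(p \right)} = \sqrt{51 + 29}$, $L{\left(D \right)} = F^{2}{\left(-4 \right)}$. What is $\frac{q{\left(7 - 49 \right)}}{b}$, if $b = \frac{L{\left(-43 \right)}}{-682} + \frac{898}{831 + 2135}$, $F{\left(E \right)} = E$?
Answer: $\frac{2022812 \sqrt{5}}{141245} \approx 32.023$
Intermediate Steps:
$L{\left(D \right)} = 16$ ($L{\left(D \right)} = \left(-4\right)^{2} = 16$)
$q{\left(p \right)} = 4 \sqrt{5}$ ($q{\left(p \right)} = \sqrt{80} = 4 \sqrt{5}$)
$b = \frac{141245}{505703}$ ($b = \frac{16}{-682} + \frac{898}{831 + 2135} = 16 \left(- \frac{1}{682}\right) + \frac{898}{2966} = - \frac{8}{341} + 898 \cdot \frac{1}{2966} = - \frac{8}{341} + \frac{449}{1483} = \frac{141245}{505703} \approx 0.2793$)
$\frac{q{\left(7 - 49 \right)}}{b} = \frac{4 \sqrt{5}}{\frac{141245}{505703}} = 4 \sqrt{5} \cdot \frac{505703}{141245} = \frac{2022812 \sqrt{5}}{141245}$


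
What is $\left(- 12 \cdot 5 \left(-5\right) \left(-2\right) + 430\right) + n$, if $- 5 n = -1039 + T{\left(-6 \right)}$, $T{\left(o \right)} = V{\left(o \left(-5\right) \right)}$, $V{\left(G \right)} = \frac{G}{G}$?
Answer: $\frac{188}{5} \approx 37.6$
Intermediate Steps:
$V{\left(G \right)} = 1$
$T{\left(o \right)} = 1$
$n = \frac{1038}{5}$ ($n = - \frac{-1039 + 1}{5} = \left(- \frac{1}{5}\right) \left(-1038\right) = \frac{1038}{5} \approx 207.6$)
$\left(- 12 \cdot 5 \left(-5\right) \left(-2\right) + 430\right) + n = \left(- 12 \cdot 5 \left(-5\right) \left(-2\right) + 430\right) + \frac{1038}{5} = \left(\left(-12\right) \left(-25\right) \left(-2\right) + 430\right) + \frac{1038}{5} = \left(300 \left(-2\right) + 430\right) + \frac{1038}{5} = \left(-600 + 430\right) + \frac{1038}{5} = -170 + \frac{1038}{5} = \frac{188}{5}$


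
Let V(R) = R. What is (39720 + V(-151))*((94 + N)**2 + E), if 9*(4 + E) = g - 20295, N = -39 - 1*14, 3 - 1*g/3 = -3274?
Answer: 61054967/3 ≈ 2.0352e+7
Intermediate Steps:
g = 9831 (g = 9 - 3*(-3274) = 9 + 9822 = 9831)
N = -53 (N = -39 - 14 = -53)
E = -3500/3 (E = -4 + (9831 - 20295)/9 = -4 + (1/9)*(-10464) = -4 - 3488/3 = -3500/3 ≈ -1166.7)
(39720 + V(-151))*((94 + N)**2 + E) = (39720 - 151)*((94 - 53)**2 - 3500/3) = 39569*(41**2 - 3500/3) = 39569*(1681 - 3500/3) = 39569*(1543/3) = 61054967/3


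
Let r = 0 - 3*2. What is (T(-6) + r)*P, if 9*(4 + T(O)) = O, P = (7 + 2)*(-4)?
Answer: 384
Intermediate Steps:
r = -6 (r = 0 - 6 = -6)
P = -36 (P = 9*(-4) = -36)
T(O) = -4 + O/9
(T(-6) + r)*P = ((-4 + (⅑)*(-6)) - 6)*(-36) = ((-4 - ⅔) - 6)*(-36) = (-14/3 - 6)*(-36) = -32/3*(-36) = 384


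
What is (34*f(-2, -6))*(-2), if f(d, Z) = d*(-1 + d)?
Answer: -408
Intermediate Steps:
(34*f(-2, -6))*(-2) = (34*(-2*(-1 - 2)))*(-2) = (34*(-2*(-3)))*(-2) = (34*6)*(-2) = 204*(-2) = -408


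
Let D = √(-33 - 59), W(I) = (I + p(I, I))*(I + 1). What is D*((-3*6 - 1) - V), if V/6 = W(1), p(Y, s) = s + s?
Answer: -110*I*√23 ≈ -527.54*I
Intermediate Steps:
p(Y, s) = 2*s
W(I) = 3*I*(1 + I) (W(I) = (I + 2*I)*(I + 1) = (3*I)*(1 + I) = 3*I*(1 + I))
V = 36 (V = 6*(3*1*(1 + 1)) = 6*(3*1*2) = 6*6 = 36)
D = 2*I*√23 (D = √(-92) = 2*I*√23 ≈ 9.5917*I)
D*((-3*6 - 1) - V) = (2*I*√23)*((-3*6 - 1) - 1*36) = (2*I*√23)*((-18 - 1) - 36) = (2*I*√23)*(-19 - 36) = (2*I*√23)*(-55) = -110*I*√23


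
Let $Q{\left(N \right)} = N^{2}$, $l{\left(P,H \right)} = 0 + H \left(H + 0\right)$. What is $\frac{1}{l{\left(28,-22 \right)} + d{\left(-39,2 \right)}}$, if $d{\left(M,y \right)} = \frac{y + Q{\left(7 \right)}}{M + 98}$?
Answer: $\frac{59}{28607} \approx 0.0020624$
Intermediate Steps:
$l{\left(P,H \right)} = H^{2}$ ($l{\left(P,H \right)} = 0 + H H = 0 + H^{2} = H^{2}$)
$d{\left(M,y \right)} = \frac{49 + y}{98 + M}$ ($d{\left(M,y \right)} = \frac{y + 7^{2}}{M + 98} = \frac{y + 49}{98 + M} = \frac{49 + y}{98 + M}$)
$\frac{1}{l{\left(28,-22 \right)} + d{\left(-39,2 \right)}} = \frac{1}{\left(-22\right)^{2} + \frac{49 + 2}{98 - 39}} = \frac{1}{484 + \frac{1}{59} \cdot 51} = \frac{1}{484 + \frac{51}{59}} = \frac{1}{\frac{28607}{59}} = \frac{59}{28607}$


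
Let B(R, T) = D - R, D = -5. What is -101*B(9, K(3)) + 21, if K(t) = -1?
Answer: 1435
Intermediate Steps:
B(R, T) = -5 - R
-101*B(9, K(3)) + 21 = -101*(-5 - 1*9) + 21 = -101*(-5 - 9) + 21 = -101*(-14) + 21 = 1414 + 21 = 1435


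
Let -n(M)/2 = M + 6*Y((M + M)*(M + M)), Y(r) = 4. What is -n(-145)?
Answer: -242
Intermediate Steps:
n(M) = -48 - 2*M (n(M) = -2*(M + 6*4) = -2*(M + 24) = -2*(24 + M) = -48 - 2*M)
-n(-145) = -(-48 - 2*(-145)) = -(-48 + 290) = -1*242 = -242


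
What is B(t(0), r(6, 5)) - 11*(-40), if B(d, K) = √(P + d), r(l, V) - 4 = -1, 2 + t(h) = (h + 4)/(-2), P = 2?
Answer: 440 + I*√2 ≈ 440.0 + 1.4142*I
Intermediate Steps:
t(h) = -4 - h/2 (t(h) = -2 + (h + 4)/(-2) = -2 + (4 + h)*(-½) = -2 + (-2 - h/2) = -4 - h/2)
r(l, V) = 3 (r(l, V) = 4 - 1 = 3)
B(d, K) = √(2 + d)
B(t(0), r(6, 5)) - 11*(-40) = √(2 + (-4 - ½*0)) - 11*(-40) = √(2 + (-4 + 0)) + 440 = √(2 - 4) + 440 = √(-2) + 440 = I*√2 + 440 = 440 + I*√2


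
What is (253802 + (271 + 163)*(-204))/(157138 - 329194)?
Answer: -82633/86028 ≈ -0.96054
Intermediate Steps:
(253802 + (271 + 163)*(-204))/(157138 - 329194) = (253802 + 434*(-204))/(-172056) = (253802 - 88536)*(-1/172056) = 165266*(-1/172056) = -82633/86028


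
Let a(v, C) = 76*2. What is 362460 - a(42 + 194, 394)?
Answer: 362308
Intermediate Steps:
a(v, C) = 152
362460 - a(42 + 194, 394) = 362460 - 1*152 = 362460 - 152 = 362308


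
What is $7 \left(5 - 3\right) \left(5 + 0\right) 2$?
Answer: $140$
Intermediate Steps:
$7 \left(5 - 3\right) \left(5 + 0\right) 2 = 7 \left(5 - 3\right) 5 \cdot 2 = 7 \cdot 2 \cdot 10 = 14 \cdot 10 = 140$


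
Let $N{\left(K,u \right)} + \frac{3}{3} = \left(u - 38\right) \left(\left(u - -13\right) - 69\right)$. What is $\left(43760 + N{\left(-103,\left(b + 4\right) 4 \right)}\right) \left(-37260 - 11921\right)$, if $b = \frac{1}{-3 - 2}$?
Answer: $- \frac{54946537811}{25} \approx -2.1979 \cdot 10^{9}$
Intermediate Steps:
$b = - \frac{1}{5}$ ($b = \frac{1}{-5} = - \frac{1}{5} \approx -0.2$)
$N{\left(K,u \right)} = -1 + \left(-56 + u\right) \left(-38 + u\right)$ ($N{\left(K,u \right)} = -1 + \left(u - 38\right) \left(\left(u - -13\right) - 69\right) = -1 + \left(-38 + u\right) \left(\left(u + 13\right) - 69\right) = -1 + \left(-38 + u\right) \left(\left(13 + u\right) - 69\right) = -1 + \left(-38 + u\right) \left(-56 + u\right) = -1 + \left(-56 + u\right) \left(-38 + u\right)$)
$\left(43760 + N{\left(-103,\left(b + 4\right) 4 \right)}\right) \left(-37260 - 11921\right) = \left(43760 + \left(2127 + \left(\left(- \frac{1}{5} + 4\right) 4\right)^{2} - 94 \left(- \frac{1}{5} + 4\right) 4\right)\right) \left(-37260 - 11921\right) = \left(43760 + \left(2127 + \left(\frac{19}{5} \cdot 4\right)^{2} - 94 \cdot \frac{19}{5} \cdot 4\right)\right) \left(-49181\right) = \left(43760 + \left(2127 + \left(\frac{76}{5}\right)^{2} - \frac{7144}{5}\right)\right) \left(-49181\right) = \left(43760 + \left(2127 + \frac{5776}{25} - \frac{7144}{5}\right)\right) \left(-49181\right) = \left(43760 + \frac{23231}{25}\right) \left(-49181\right) = \frac{1117231}{25} \left(-49181\right) = - \frac{54946537811}{25}$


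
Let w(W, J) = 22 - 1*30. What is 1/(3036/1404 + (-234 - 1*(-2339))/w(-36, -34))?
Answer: -936/244261 ≈ -0.0038320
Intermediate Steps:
w(W, J) = -8 (w(W, J) = 22 - 30 = -8)
1/(3036/1404 + (-234 - 1*(-2339))/w(-36, -34)) = 1/(3036/1404 + (-234 - 1*(-2339))/(-8)) = 1/(3036*(1/1404) + (-234 + 2339)*(-⅛)) = 1/(253/117 + 2105*(-⅛)) = 1/(253/117 - 2105/8) = 1/(-244261/936) = -936/244261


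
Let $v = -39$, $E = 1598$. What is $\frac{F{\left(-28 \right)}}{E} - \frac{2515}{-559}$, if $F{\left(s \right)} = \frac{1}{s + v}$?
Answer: $\frac{269270431}{59849894} \approx 4.4991$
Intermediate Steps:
$F{\left(s \right)} = \frac{1}{-39 + s}$ ($F{\left(s \right)} = \frac{1}{s - 39} = \frac{1}{-39 + s}$)
$\frac{F{\left(-28 \right)}}{E} - \frac{2515}{-559} = \frac{1}{\left(-39 - 28\right) 1598} - \frac{2515}{-559} = \frac{1}{-67} \cdot \frac{1}{1598} - - \frac{2515}{559} = \left(- \frac{1}{67}\right) \frac{1}{1598} + \frac{2515}{559} = - \frac{1}{107066} + \frac{2515}{559} = \frac{269270431}{59849894}$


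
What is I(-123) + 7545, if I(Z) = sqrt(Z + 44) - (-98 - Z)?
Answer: 7520 + I*sqrt(79) ≈ 7520.0 + 8.8882*I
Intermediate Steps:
I(Z) = 98 + Z + sqrt(44 + Z) (I(Z) = sqrt(44 + Z) + (98 + Z) = 98 + Z + sqrt(44 + Z))
I(-123) + 7545 = (98 - 123 + sqrt(44 - 123)) + 7545 = (98 - 123 + sqrt(-79)) + 7545 = (98 - 123 + I*sqrt(79)) + 7545 = (-25 + I*sqrt(79)) + 7545 = 7520 + I*sqrt(79)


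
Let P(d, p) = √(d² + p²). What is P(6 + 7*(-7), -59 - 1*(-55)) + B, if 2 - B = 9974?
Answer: -9972 + √1865 ≈ -9928.8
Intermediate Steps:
B = -9972 (B = 2 - 1*9974 = 2 - 9974 = -9972)
P(6 + 7*(-7), -59 - 1*(-55)) + B = √((6 + 7*(-7))² + (-59 - 1*(-55))²) - 9972 = √((6 - 49)² + (-59 + 55)²) - 9972 = √((-43)² + (-4)²) - 9972 = √(1849 + 16) - 9972 = √1865 - 9972 = -9972 + √1865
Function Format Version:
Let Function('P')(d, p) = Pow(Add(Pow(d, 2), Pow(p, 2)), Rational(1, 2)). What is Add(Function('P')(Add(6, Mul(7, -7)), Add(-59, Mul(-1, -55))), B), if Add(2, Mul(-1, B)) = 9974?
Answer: Add(-9972, Pow(1865, Rational(1, 2))) ≈ -9928.8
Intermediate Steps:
B = -9972 (B = Add(2, Mul(-1, 9974)) = Add(2, -9974) = -9972)
Add(Function('P')(Add(6, Mul(7, -7)), Add(-59, Mul(-1, -55))), B) = Add(Pow(Add(Pow(Add(6, Mul(7, -7)), 2), Pow(Add(-59, Mul(-1, -55)), 2)), Rational(1, 2)), -9972) = Add(Pow(Add(Pow(Add(6, -49), 2), Pow(Add(-59, 55), 2)), Rational(1, 2)), -9972) = Add(Pow(Add(Pow(-43, 2), Pow(-4, 2)), Rational(1, 2)), -9972) = Add(Pow(Add(1849, 16), Rational(1, 2)), -9972) = Add(Pow(1865, Rational(1, 2)), -9972) = Add(-9972, Pow(1865, Rational(1, 2)))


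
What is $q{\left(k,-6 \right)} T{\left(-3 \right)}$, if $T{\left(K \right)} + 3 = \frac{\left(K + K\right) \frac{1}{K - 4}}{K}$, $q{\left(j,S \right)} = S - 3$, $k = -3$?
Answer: $\frac{207}{7} \approx 29.571$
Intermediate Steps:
$q{\left(j,S \right)} = -3 + S$
$T{\left(K \right)} = -3 + \frac{2}{-4 + K}$ ($T{\left(K \right)} = -3 + \frac{\left(K + K\right) \frac{1}{K - 4}}{K} = -3 + \frac{2 K \frac{1}{-4 + K}}{K} = -3 + \frac{2}{-4 + K}$)
$q{\left(k,-6 \right)} T{\left(-3 \right)} = \left(-3 - 6\right) \frac{14 - -9}{-4 - 3} = - 9 \frac{14 + 9}{-7} = - 9 \left(\left(- \frac{1}{7}\right) 23\right) = \left(-9\right) \left(- \frac{23}{7}\right) = \frac{207}{7}$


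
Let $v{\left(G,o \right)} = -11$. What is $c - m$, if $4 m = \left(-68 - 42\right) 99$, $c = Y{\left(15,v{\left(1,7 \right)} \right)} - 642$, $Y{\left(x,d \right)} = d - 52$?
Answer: $\frac{4035}{2} \approx 2017.5$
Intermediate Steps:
$Y{\left(x,d \right)} = -52 + d$
$c = -705$ ($c = \left(-52 - 11\right) - 642 = -63 - 642 = -705$)
$m = - \frac{5445}{2}$ ($m = \frac{\left(-68 - 42\right) 99}{4} = \frac{\left(-110\right) 99}{4} = \frac{1}{4} \left(-10890\right) = - \frac{5445}{2} \approx -2722.5$)
$c - m = -705 - - \frac{5445}{2} = -705 + \frac{5445}{2} = \frac{4035}{2}$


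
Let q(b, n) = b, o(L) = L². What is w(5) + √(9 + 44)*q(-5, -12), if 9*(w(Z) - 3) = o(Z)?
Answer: 52/9 - 5*√53 ≈ -30.623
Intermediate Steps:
w(Z) = 3 + Z²/9
w(5) + √(9 + 44)*q(-5, -12) = (3 + (⅑)*5²) + √(9 + 44)*(-5) = (3 + (⅑)*25) + √53*(-5) = (3 + 25/9) - 5*√53 = 52/9 - 5*√53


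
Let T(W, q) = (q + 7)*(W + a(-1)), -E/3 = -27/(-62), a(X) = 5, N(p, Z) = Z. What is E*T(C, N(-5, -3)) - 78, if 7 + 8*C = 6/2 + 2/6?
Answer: -12615/124 ≈ -101.73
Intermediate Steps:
E = -81/62 (E = -(-81)/(-62) = -(-81)*(-1)/62 = -3*27/62 = -81/62 ≈ -1.3065)
C = -11/24 (C = -7/8 + (6/2 + 2/6)/8 = -7/8 + (6*(1/2) + 2*(1/6))/8 = -7/8 + (3 + 1/3)/8 = -7/8 + (1/8)*(10/3) = -7/8 + 5/12 = -11/24 ≈ -0.45833)
T(W, q) = (5 + W)*(7 + q) (T(W, q) = (q + 7)*(W + 5) = (7 + q)*(5 + W) = (5 + W)*(7 + q))
E*T(C, N(-5, -3)) - 78 = -81*(35 + 5*(-3) + 7*(-11/24) - 11/24*(-3))/62 - 78 = -81*(35 - 15 - 77/24 + 11/8)/62 - 78 = -81/62*109/6 - 78 = -2943/124 - 78 = -12615/124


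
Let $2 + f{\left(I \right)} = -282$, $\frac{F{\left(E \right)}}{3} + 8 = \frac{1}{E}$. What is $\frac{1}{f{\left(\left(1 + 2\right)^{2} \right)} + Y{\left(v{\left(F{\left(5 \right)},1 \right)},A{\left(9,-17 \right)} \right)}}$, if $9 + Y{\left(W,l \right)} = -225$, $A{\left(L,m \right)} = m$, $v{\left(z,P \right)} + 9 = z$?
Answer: $- \frac{1}{518} \approx -0.0019305$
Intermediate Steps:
$F{\left(E \right)} = -24 + \frac{3}{E}$
$v{\left(z,P \right)} = -9 + z$
$Y{\left(W,l \right)} = -234$ ($Y{\left(W,l \right)} = -9 - 225 = -234$)
$f{\left(I \right)} = -284$ ($f{\left(I \right)} = -2 - 282 = -284$)
$\frac{1}{f{\left(\left(1 + 2\right)^{2} \right)} + Y{\left(v{\left(F{\left(5 \right)},1 \right)},A{\left(9,-17 \right)} \right)}} = \frac{1}{-284 - 234} = \frac{1}{-518} = - \frac{1}{518}$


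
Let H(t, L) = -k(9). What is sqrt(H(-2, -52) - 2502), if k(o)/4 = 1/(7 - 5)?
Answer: 2*I*sqrt(626) ≈ 50.04*I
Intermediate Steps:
k(o) = 2 (k(o) = 4/(7 - 5) = 4/2 = 4*(1/2) = 2)
H(t, L) = -2 (H(t, L) = -1*2 = -2)
sqrt(H(-2, -52) - 2502) = sqrt(-2 - 2502) = sqrt(-2504) = 2*I*sqrt(626)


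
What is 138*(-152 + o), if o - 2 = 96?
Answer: -7452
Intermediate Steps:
o = 98 (o = 2 + 96 = 98)
138*(-152 + o) = 138*(-152 + 98) = 138*(-54) = -7452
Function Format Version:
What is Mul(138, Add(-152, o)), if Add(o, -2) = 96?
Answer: -7452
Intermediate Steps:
o = 98 (o = Add(2, 96) = 98)
Mul(138, Add(-152, o)) = Mul(138, Add(-152, 98)) = Mul(138, -54) = -7452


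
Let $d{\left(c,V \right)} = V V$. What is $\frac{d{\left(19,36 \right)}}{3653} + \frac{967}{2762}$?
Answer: $\frac{7112003}{10089586} \approx 0.70489$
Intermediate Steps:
$d{\left(c,V \right)} = V^{2}$
$\frac{d{\left(19,36 \right)}}{3653} + \frac{967}{2762} = \frac{36^{2}}{3653} + \frac{967}{2762} = 1296 \cdot \frac{1}{3653} + 967 \cdot \frac{1}{2762} = \frac{1296}{3653} + \frac{967}{2762} = \frac{7112003}{10089586}$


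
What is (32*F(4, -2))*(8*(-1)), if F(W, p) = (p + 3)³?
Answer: -256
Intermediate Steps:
F(W, p) = (3 + p)³
(32*F(4, -2))*(8*(-1)) = (32*(3 - 2)³)*(8*(-1)) = (32*1³)*(-8) = (32*1)*(-8) = 32*(-8) = -256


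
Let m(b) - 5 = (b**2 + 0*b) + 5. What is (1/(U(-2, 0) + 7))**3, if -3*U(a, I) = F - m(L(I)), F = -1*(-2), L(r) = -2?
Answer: 1/1331 ≈ 0.00075131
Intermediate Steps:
m(b) = 10 + b**2 (m(b) = 5 + ((b**2 + 0*b) + 5) = 5 + ((b**2 + 0) + 5) = 5 + (b**2 + 5) = 5 + (5 + b**2) = 10 + b**2)
F = 2
U(a, I) = 4 (U(a, I) = -(2 - (10 + (-2)**2))/3 = -(2 - (10 + 4))/3 = -(2 - 1*14)/3 = -(2 - 14)/3 = -1/3*(-12) = 4)
(1/(U(-2, 0) + 7))**3 = (1/(4 + 7))**3 = (1/11)**3 = 1/1331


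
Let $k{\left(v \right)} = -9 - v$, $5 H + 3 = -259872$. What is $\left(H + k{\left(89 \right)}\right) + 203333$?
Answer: $151260$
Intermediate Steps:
$H = -51975$ ($H = - \frac{3}{5} + \frac{1}{5} \left(-259872\right) = - \frac{3}{5} - \frac{259872}{5} = -51975$)
$\left(H + k{\left(89 \right)}\right) + 203333 = \left(-51975 - 98\right) + 203333 = -52073 + 203333 = 151260$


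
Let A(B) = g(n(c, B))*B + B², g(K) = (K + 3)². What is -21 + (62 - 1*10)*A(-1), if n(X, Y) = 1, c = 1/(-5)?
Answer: -801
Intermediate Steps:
c = -⅕ ≈ -0.20000
g(K) = (3 + K)²
A(B) = B² + 16*B (A(B) = (3 + 1)²*B + B² = 4²*B + B² = 16*B + B² = B² + 16*B)
-21 + (62 - 1*10)*A(-1) = -21 + (62 - 1*10)*(-(16 - 1)) = -21 + (62 - 10)*(-1*15) = -21 + 52*(-15) = -21 - 780 = -801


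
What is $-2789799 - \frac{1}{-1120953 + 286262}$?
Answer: $- \frac{2328620117108}{834691} \approx -2.7898 \cdot 10^{6}$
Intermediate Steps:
$-2789799 - \frac{1}{-1120953 + 286262} = -2789799 - \frac{1}{-834691} = -2789799 - - \frac{1}{834691} = -2789799 + \frac{1}{834691} = - \frac{2328620117108}{834691}$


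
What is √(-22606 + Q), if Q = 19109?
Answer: I*√3497 ≈ 59.135*I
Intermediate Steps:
√(-22606 + Q) = √(-22606 + 19109) = √(-3497) = I*√3497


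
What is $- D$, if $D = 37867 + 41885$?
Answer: $-79752$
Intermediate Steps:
$D = 79752$
$- D = \left(-1\right) 79752 = -79752$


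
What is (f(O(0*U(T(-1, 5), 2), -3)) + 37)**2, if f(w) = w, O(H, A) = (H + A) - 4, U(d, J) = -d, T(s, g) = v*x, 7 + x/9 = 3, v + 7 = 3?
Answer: 900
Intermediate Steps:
v = -4 (v = -7 + 3 = -4)
x = -36 (x = -63 + 9*3 = -63 + 27 = -36)
T(s, g) = 144 (T(s, g) = -4*(-36) = 144)
O(H, A) = -4 + A + H (O(H, A) = (A + H) - 4 = -4 + A + H)
(f(O(0*U(T(-1, 5), 2), -3)) + 37)**2 = ((-4 - 3 + 0*(-1*144)) + 37)**2 = ((-4 - 3 + 0*(-144)) + 37)**2 = ((-4 - 3 + 0) + 37)**2 = (-7 + 37)**2 = 30**2 = 900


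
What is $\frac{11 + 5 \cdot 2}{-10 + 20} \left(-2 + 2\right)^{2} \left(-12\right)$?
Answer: $0$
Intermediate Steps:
$\frac{11 + 5 \cdot 2}{-10 + 20} \left(-2 + 2\right)^{2} \left(-12\right) = \frac{11 + 10}{10} \cdot 0^{2} \left(-12\right) = 21 \cdot \frac{1}{10} \cdot 0 \left(-12\right) = \frac{21}{10} \cdot 0 \left(-12\right) = 0 \left(-12\right) = 0$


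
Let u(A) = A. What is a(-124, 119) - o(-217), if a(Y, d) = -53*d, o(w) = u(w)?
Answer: -6090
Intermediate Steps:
o(w) = w
a(-124, 119) - o(-217) = -53*119 - 1*(-217) = -6307 + 217 = -6090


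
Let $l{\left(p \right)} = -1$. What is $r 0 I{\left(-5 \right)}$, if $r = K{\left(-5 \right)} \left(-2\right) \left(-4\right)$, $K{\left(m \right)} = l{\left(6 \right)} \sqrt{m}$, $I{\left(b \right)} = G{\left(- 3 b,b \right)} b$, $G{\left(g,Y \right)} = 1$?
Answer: $0$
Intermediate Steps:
$I{\left(b \right)} = b$ ($I{\left(b \right)} = 1 b = b$)
$K{\left(m \right)} = - \sqrt{m}$
$r = - 8 i \sqrt{5}$ ($r = - \sqrt{-5} \left(-2\right) \left(-4\right) = - i \sqrt{5} \left(-2\right) \left(-4\right) = 2 i \sqrt{5} \left(-4\right) = - 8 i \sqrt{5} \approx - 17.889 i$)
$r 0 I{\left(-5 \right)} = - 8 i \sqrt{5} \cdot 0 \left(-5\right) = 0 \left(-5\right) = 0$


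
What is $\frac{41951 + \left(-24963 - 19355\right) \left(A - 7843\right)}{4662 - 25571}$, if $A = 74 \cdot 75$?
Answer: $- \frac{3505625}{721} \approx -4862.2$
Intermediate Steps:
$A = 5550$
$\frac{41951 + \left(-24963 - 19355\right) \left(A - 7843\right)}{4662 - 25571} = \frac{41951 + \left(-24963 - 19355\right) \left(5550 - 7843\right)}{4662 - 25571} = \frac{41951 - -101621174}{-20909} = \left(41951 + 101621174\right) \left(- \frac{1}{20909}\right) = 101663125 \left(- \frac{1}{20909}\right) = - \frac{3505625}{721}$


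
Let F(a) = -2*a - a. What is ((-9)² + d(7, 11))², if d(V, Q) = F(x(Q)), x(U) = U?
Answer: 2304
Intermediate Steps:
F(a) = -3*a
d(V, Q) = -3*Q
((-9)² + d(7, 11))² = ((-9)² - 3*11)² = (81 - 33)² = 48² = 2304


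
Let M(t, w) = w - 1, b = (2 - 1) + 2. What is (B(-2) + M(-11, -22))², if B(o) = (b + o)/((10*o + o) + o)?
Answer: 305809/576 ≈ 530.92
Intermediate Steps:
b = 3 (b = 1 + 2 = 3)
M(t, w) = -1 + w
B(o) = (3 + o)/(12*o) (B(o) = (3 + o)/((10*o + o) + o) = (3 + o)/(11*o + o) = (3 + o)/((12*o)) = (3 + o)*(1/(12*o)) = (3 + o)/(12*o))
(B(-2) + M(-11, -22))² = ((1/12)*(3 - 2)/(-2) + (-1 - 22))² = ((1/12)*(-½)*1 - 23)² = (-1/24 - 23)² = (-553/24)² = 305809/576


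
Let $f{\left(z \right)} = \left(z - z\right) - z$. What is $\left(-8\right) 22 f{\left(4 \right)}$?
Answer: $704$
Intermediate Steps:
$f{\left(z \right)} = - z$ ($f{\left(z \right)} = 0 - z = - z$)
$\left(-8\right) 22 f{\left(4 \right)} = \left(-8\right) 22 \left(\left(-1\right) 4\right) = \left(-176\right) \left(-4\right) = 704$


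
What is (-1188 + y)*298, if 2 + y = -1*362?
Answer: -462496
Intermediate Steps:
y = -364 (y = -2 - 1*362 = -2 - 362 = -364)
(-1188 + y)*298 = (-1188 - 364)*298 = -1552*298 = -462496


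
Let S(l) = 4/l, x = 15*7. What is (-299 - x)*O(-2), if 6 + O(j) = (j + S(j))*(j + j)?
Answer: -4040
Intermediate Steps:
x = 105
O(j) = -6 + 2*j*(j + 4/j) (O(j) = -6 + (j + 4/j)*(j + j) = -6 + (j + 4/j)*(2*j) = -6 + 2*j*(j + 4/j))
(-299 - x)*O(-2) = (-299 - 1*105)*(2 + 2*(-2)²) = (-299 - 105)*(2 + 2*4) = -404*(2 + 8) = -404*10 = -4040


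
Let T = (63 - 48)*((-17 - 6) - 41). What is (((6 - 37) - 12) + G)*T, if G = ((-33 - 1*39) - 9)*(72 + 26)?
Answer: 7661760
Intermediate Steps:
T = -960 (T = 15*(-23 - 41) = 15*(-64) = -960)
G = -7938 (G = ((-33 - 39) - 9)*98 = (-72 - 9)*98 = -81*98 = -7938)
(((6 - 37) - 12) + G)*T = (((6 - 37) - 12) - 7938)*(-960) = ((-31 - 12) - 7938)*(-960) = (-43 - 7938)*(-960) = -7981*(-960) = 7661760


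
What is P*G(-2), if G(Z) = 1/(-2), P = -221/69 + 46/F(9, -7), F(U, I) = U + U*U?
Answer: 1393/1035 ≈ 1.3459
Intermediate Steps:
F(U, I) = U + U²
P = -2786/1035 (P = -221/69 + 46/((9*(1 + 9))) = -221*1/69 + 46/((9*10)) = -221/69 + 46/90 = -221/69 + 46*(1/90) = -221/69 + 23/45 = -2786/1035 ≈ -2.6918)
G(Z) = -½
P*G(-2) = -2786/1035*(-½) = 1393/1035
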